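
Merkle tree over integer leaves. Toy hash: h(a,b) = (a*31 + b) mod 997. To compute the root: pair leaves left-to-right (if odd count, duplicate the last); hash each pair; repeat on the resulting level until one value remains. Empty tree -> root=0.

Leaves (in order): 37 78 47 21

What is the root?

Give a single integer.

L0: [37, 78, 47, 21]
L1: h(37,78)=(37*31+78)%997=228 h(47,21)=(47*31+21)%997=481 -> [228, 481]
L2: h(228,481)=(228*31+481)%997=570 -> [570]

Answer: 570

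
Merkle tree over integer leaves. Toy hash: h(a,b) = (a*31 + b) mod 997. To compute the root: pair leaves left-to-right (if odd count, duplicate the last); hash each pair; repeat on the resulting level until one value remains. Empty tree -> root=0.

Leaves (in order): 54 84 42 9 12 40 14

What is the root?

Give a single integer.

Answer: 543

Derivation:
L0: [54, 84, 42, 9, 12, 40, 14]
L1: h(54,84)=(54*31+84)%997=761 h(42,9)=(42*31+9)%997=314 h(12,40)=(12*31+40)%997=412 h(14,14)=(14*31+14)%997=448 -> [761, 314, 412, 448]
L2: h(761,314)=(761*31+314)%997=974 h(412,448)=(412*31+448)%997=259 -> [974, 259]
L3: h(974,259)=(974*31+259)%997=543 -> [543]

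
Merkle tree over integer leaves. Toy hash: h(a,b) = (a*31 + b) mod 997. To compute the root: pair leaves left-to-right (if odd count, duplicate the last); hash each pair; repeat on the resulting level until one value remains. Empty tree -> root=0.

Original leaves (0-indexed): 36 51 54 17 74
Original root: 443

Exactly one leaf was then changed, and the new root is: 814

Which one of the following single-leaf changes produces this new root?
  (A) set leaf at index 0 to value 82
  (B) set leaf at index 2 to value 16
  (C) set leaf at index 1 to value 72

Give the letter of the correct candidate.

Original leaves: [36, 51, 54, 17, 74]
Target new root: 814
Try each candidate change and compute the resulting root:
Candidate A: set leaf[0] = 82 -> leaves = [82, 51, 54, 17, 74]
  L0: [82, 51, 54, 17, 74]
  L1: h(82,51)=(82*31+51)%997=599 h(54,17)=(54*31+17)%997=694 h(74,74)=(74*31+74)%997=374 -> [599, 694, 374]
  L2: h(599,694)=(599*31+694)%997=320 h(374,374)=(374*31+374)%997=4 -> [320, 4]
  L3: h(320,4)=(320*31+4)%997=951 -> [951]
  root = 951 != target 814
Candidate B: set leaf[2] = 16 -> leaves = [36, 51, 16, 17, 74]
  L0: [36, 51, 16, 17, 74]
  L1: h(36,51)=(36*31+51)%997=170 h(16,17)=(16*31+17)%997=513 h(74,74)=(74*31+74)%997=374 -> [170, 513, 374]
  L2: h(170,513)=(170*31+513)%997=798 h(374,374)=(374*31+374)%997=4 -> [798, 4]
  L3: h(798,4)=(798*31+4)%997=814 -> [814]
  root = 814 == target 814  ** MATCH **
Candidate C: set leaf[1] = 72 -> leaves = [36, 72, 54, 17, 74]
  L0: [36, 72, 54, 17, 74]
  L1: h(36,72)=(36*31+72)%997=191 h(54,17)=(54*31+17)%997=694 h(74,74)=(74*31+74)%997=374 -> [191, 694, 374]
  L2: h(191,694)=(191*31+694)%997=633 h(374,374)=(374*31+374)%997=4 -> [633, 4]
  L3: h(633,4)=(633*31+4)%997=684 -> [684]
  root = 684 != target 814
Candidate B produces the target root.

Answer: B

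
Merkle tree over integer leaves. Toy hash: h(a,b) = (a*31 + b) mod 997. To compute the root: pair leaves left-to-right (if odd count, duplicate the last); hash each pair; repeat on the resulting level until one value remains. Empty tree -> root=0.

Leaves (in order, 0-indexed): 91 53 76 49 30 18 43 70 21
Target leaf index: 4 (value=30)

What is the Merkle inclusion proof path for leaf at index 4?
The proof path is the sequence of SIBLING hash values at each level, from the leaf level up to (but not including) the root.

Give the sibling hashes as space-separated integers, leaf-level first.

Answer: 18 406 772 198

Derivation:
L0 (leaves): [91, 53, 76, 49, 30, 18, 43, 70, 21], target index=4
L1: h(91,53)=(91*31+53)%997=880 [pair 0] h(76,49)=(76*31+49)%997=411 [pair 1] h(30,18)=(30*31+18)%997=948 [pair 2] h(43,70)=(43*31+70)%997=406 [pair 3] h(21,21)=(21*31+21)%997=672 [pair 4] -> [880, 411, 948, 406, 672]
  Sibling for proof at L0: 18
L2: h(880,411)=(880*31+411)%997=772 [pair 0] h(948,406)=(948*31+406)%997=881 [pair 1] h(672,672)=(672*31+672)%997=567 [pair 2] -> [772, 881, 567]
  Sibling for proof at L1: 406
L3: h(772,881)=(772*31+881)%997=885 [pair 0] h(567,567)=(567*31+567)%997=198 [pair 1] -> [885, 198]
  Sibling for proof at L2: 772
L4: h(885,198)=(885*31+198)%997=714 [pair 0] -> [714]
  Sibling for proof at L3: 198
Root: 714
Proof path (sibling hashes from leaf to root): [18, 406, 772, 198]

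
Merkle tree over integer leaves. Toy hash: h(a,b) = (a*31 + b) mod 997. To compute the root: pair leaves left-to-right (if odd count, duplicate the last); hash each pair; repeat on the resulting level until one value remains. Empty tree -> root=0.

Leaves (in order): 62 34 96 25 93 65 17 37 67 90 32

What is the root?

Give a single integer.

L0: [62, 34, 96, 25, 93, 65, 17, 37, 67, 90, 32]
L1: h(62,34)=(62*31+34)%997=959 h(96,25)=(96*31+25)%997=10 h(93,65)=(93*31+65)%997=954 h(17,37)=(17*31+37)%997=564 h(67,90)=(67*31+90)%997=173 h(32,32)=(32*31+32)%997=27 -> [959, 10, 954, 564, 173, 27]
L2: h(959,10)=(959*31+10)%997=826 h(954,564)=(954*31+564)%997=228 h(173,27)=(173*31+27)%997=405 -> [826, 228, 405]
L3: h(826,228)=(826*31+228)%997=909 h(405,405)=(405*31+405)%997=996 -> [909, 996]
L4: h(909,996)=(909*31+996)%997=262 -> [262]

Answer: 262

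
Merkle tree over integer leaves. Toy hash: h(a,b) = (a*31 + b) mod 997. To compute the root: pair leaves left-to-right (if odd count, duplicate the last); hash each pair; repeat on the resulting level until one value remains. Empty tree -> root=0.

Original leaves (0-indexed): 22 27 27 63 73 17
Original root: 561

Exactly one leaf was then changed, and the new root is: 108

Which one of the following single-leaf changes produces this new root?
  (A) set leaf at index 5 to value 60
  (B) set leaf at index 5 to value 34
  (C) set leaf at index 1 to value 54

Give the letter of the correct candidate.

Answer: B

Derivation:
Original leaves: [22, 27, 27, 63, 73, 17]
Target new root: 108
Try each candidate change and compute the resulting root:
Candidate A: set leaf[5] = 60 -> leaves = [22, 27, 27, 63, 73, 60]
  L0: [22, 27, 27, 63, 73, 60]
  L1: h(22,27)=(22*31+27)%997=709 h(27,63)=(27*31+63)%997=900 h(73,60)=(73*31+60)%997=329 -> [709, 900, 329]
  L2: h(709,900)=(709*31+900)%997=945 h(329,329)=(329*31+329)%997=558 -> [945, 558]
  L3: h(945,558)=(945*31+558)%997=940 -> [940]
  root = 940 != target 108
Candidate B: set leaf[5] = 34 -> leaves = [22, 27, 27, 63, 73, 34]
  L0: [22, 27, 27, 63, 73, 34]
  L1: h(22,27)=(22*31+27)%997=709 h(27,63)=(27*31+63)%997=900 h(73,34)=(73*31+34)%997=303 -> [709, 900, 303]
  L2: h(709,900)=(709*31+900)%997=945 h(303,303)=(303*31+303)%997=723 -> [945, 723]
  L3: h(945,723)=(945*31+723)%997=108 -> [108]
  root = 108 == target 108  ** MATCH **
Candidate C: set leaf[1] = 54 -> leaves = [22, 54, 27, 63, 73, 17]
  L0: [22, 54, 27, 63, 73, 17]
  L1: h(22,54)=(22*31+54)%997=736 h(27,63)=(27*31+63)%997=900 h(73,17)=(73*31+17)%997=286 -> [736, 900, 286]
  L2: h(736,900)=(736*31+900)%997=785 h(286,286)=(286*31+286)%997=179 -> [785, 179]
  L3: h(785,179)=(785*31+179)%997=586 -> [586]
  root = 586 != target 108
Candidate B produces the target root.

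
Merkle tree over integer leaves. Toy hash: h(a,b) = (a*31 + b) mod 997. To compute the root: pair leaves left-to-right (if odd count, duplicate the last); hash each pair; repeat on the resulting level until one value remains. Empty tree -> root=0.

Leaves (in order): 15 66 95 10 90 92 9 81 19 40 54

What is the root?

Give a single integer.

Answer: 357

Derivation:
L0: [15, 66, 95, 10, 90, 92, 9, 81, 19, 40, 54]
L1: h(15,66)=(15*31+66)%997=531 h(95,10)=(95*31+10)%997=961 h(90,92)=(90*31+92)%997=888 h(9,81)=(9*31+81)%997=360 h(19,40)=(19*31+40)%997=629 h(54,54)=(54*31+54)%997=731 -> [531, 961, 888, 360, 629, 731]
L2: h(531,961)=(531*31+961)%997=473 h(888,360)=(888*31+360)%997=969 h(629,731)=(629*31+731)%997=290 -> [473, 969, 290]
L3: h(473,969)=(473*31+969)%997=677 h(290,290)=(290*31+290)%997=307 -> [677, 307]
L4: h(677,307)=(677*31+307)%997=357 -> [357]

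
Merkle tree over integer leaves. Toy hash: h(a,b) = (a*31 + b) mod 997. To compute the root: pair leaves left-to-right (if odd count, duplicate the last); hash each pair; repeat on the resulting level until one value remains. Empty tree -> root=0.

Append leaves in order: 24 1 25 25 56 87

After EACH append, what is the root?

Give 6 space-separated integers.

Answer: 24 745 964 964 489 484

Derivation:
After append 24 (leaves=[24]):
  L0: [24]
  root=24
After append 1 (leaves=[24, 1]):
  L0: [24, 1]
  L1: h(24,1)=(24*31+1)%997=745 -> [745]
  root=745
After append 25 (leaves=[24, 1, 25]):
  L0: [24, 1, 25]
  L1: h(24,1)=(24*31+1)%997=745 h(25,25)=(25*31+25)%997=800 -> [745, 800]
  L2: h(745,800)=(745*31+800)%997=964 -> [964]
  root=964
After append 25 (leaves=[24, 1, 25, 25]):
  L0: [24, 1, 25, 25]
  L1: h(24,1)=(24*31+1)%997=745 h(25,25)=(25*31+25)%997=800 -> [745, 800]
  L2: h(745,800)=(745*31+800)%997=964 -> [964]
  root=964
After append 56 (leaves=[24, 1, 25, 25, 56]):
  L0: [24, 1, 25, 25, 56]
  L1: h(24,1)=(24*31+1)%997=745 h(25,25)=(25*31+25)%997=800 h(56,56)=(56*31+56)%997=795 -> [745, 800, 795]
  L2: h(745,800)=(745*31+800)%997=964 h(795,795)=(795*31+795)%997=515 -> [964, 515]
  L3: h(964,515)=(964*31+515)%997=489 -> [489]
  root=489
After append 87 (leaves=[24, 1, 25, 25, 56, 87]):
  L0: [24, 1, 25, 25, 56, 87]
  L1: h(24,1)=(24*31+1)%997=745 h(25,25)=(25*31+25)%997=800 h(56,87)=(56*31+87)%997=826 -> [745, 800, 826]
  L2: h(745,800)=(745*31+800)%997=964 h(826,826)=(826*31+826)%997=510 -> [964, 510]
  L3: h(964,510)=(964*31+510)%997=484 -> [484]
  root=484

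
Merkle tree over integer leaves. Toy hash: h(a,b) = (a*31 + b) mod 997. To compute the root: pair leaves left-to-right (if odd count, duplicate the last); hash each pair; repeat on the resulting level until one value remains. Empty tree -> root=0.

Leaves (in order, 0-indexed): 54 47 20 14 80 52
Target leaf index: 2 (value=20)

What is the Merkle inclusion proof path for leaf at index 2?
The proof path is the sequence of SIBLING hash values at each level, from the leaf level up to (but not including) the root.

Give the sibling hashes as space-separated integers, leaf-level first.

L0 (leaves): [54, 47, 20, 14, 80, 52], target index=2
L1: h(54,47)=(54*31+47)%997=724 [pair 0] h(20,14)=(20*31+14)%997=634 [pair 1] h(80,52)=(80*31+52)%997=538 [pair 2] -> [724, 634, 538]
  Sibling for proof at L0: 14
L2: h(724,634)=(724*31+634)%997=147 [pair 0] h(538,538)=(538*31+538)%997=267 [pair 1] -> [147, 267]
  Sibling for proof at L1: 724
L3: h(147,267)=(147*31+267)%997=836 [pair 0] -> [836]
  Sibling for proof at L2: 267
Root: 836
Proof path (sibling hashes from leaf to root): [14, 724, 267]

Answer: 14 724 267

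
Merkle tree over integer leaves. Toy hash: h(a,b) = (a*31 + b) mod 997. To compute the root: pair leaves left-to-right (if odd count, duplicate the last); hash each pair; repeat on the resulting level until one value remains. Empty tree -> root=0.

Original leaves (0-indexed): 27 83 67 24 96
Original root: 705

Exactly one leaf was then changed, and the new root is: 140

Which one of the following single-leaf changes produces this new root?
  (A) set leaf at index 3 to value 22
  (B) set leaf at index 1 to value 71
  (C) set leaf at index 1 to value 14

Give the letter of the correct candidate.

Original leaves: [27, 83, 67, 24, 96]
Target new root: 140
Try each candidate change and compute the resulting root:
Candidate A: set leaf[3] = 22 -> leaves = [27, 83, 67, 22, 96]
  L0: [27, 83, 67, 22, 96]
  L1: h(27,83)=(27*31+83)%997=920 h(67,22)=(67*31+22)%997=105 h(96,96)=(96*31+96)%997=81 -> [920, 105, 81]
  L2: h(920,105)=(920*31+105)%997=709 h(81,81)=(81*31+81)%997=598 -> [709, 598]
  L3: h(709,598)=(709*31+598)%997=643 -> [643]
  root = 643 != target 140
Candidate B: set leaf[1] = 71 -> leaves = [27, 71, 67, 24, 96]
  L0: [27, 71, 67, 24, 96]
  L1: h(27,71)=(27*31+71)%997=908 h(67,24)=(67*31+24)%997=107 h(96,96)=(96*31+96)%997=81 -> [908, 107, 81]
  L2: h(908,107)=(908*31+107)%997=339 h(81,81)=(81*31+81)%997=598 -> [339, 598]
  L3: h(339,598)=(339*31+598)%997=140 -> [140]
  root = 140 == target 140  ** MATCH **
Candidate C: set leaf[1] = 14 -> leaves = [27, 14, 67, 24, 96]
  L0: [27, 14, 67, 24, 96]
  L1: h(27,14)=(27*31+14)%997=851 h(67,24)=(67*31+24)%997=107 h(96,96)=(96*31+96)%997=81 -> [851, 107, 81]
  L2: h(851,107)=(851*31+107)%997=566 h(81,81)=(81*31+81)%997=598 -> [566, 598]
  L3: h(566,598)=(566*31+598)%997=198 -> [198]
  root = 198 != target 140
Candidate B produces the target root.

Answer: B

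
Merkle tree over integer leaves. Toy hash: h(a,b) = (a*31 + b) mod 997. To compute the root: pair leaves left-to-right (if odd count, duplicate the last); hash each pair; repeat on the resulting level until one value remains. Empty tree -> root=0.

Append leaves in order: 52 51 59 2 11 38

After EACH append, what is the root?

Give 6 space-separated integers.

Answer: 52 666 600 543 181 48

Derivation:
After append 52 (leaves=[52]):
  L0: [52]
  root=52
After append 51 (leaves=[52, 51]):
  L0: [52, 51]
  L1: h(52,51)=(52*31+51)%997=666 -> [666]
  root=666
After append 59 (leaves=[52, 51, 59]):
  L0: [52, 51, 59]
  L1: h(52,51)=(52*31+51)%997=666 h(59,59)=(59*31+59)%997=891 -> [666, 891]
  L2: h(666,891)=(666*31+891)%997=600 -> [600]
  root=600
After append 2 (leaves=[52, 51, 59, 2]):
  L0: [52, 51, 59, 2]
  L1: h(52,51)=(52*31+51)%997=666 h(59,2)=(59*31+2)%997=834 -> [666, 834]
  L2: h(666,834)=(666*31+834)%997=543 -> [543]
  root=543
After append 11 (leaves=[52, 51, 59, 2, 11]):
  L0: [52, 51, 59, 2, 11]
  L1: h(52,51)=(52*31+51)%997=666 h(59,2)=(59*31+2)%997=834 h(11,11)=(11*31+11)%997=352 -> [666, 834, 352]
  L2: h(666,834)=(666*31+834)%997=543 h(352,352)=(352*31+352)%997=297 -> [543, 297]
  L3: h(543,297)=(543*31+297)%997=181 -> [181]
  root=181
After append 38 (leaves=[52, 51, 59, 2, 11, 38]):
  L0: [52, 51, 59, 2, 11, 38]
  L1: h(52,51)=(52*31+51)%997=666 h(59,2)=(59*31+2)%997=834 h(11,38)=(11*31+38)%997=379 -> [666, 834, 379]
  L2: h(666,834)=(666*31+834)%997=543 h(379,379)=(379*31+379)%997=164 -> [543, 164]
  L3: h(543,164)=(543*31+164)%997=48 -> [48]
  root=48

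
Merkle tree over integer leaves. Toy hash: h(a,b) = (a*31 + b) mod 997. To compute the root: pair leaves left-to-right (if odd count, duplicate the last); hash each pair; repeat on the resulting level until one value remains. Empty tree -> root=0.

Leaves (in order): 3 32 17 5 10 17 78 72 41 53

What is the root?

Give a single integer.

L0: [3, 32, 17, 5, 10, 17, 78, 72, 41, 53]
L1: h(3,32)=(3*31+32)%997=125 h(17,5)=(17*31+5)%997=532 h(10,17)=(10*31+17)%997=327 h(78,72)=(78*31+72)%997=496 h(41,53)=(41*31+53)%997=327 -> [125, 532, 327, 496, 327]
L2: h(125,532)=(125*31+532)%997=419 h(327,496)=(327*31+496)%997=663 h(327,327)=(327*31+327)%997=494 -> [419, 663, 494]
L3: h(419,663)=(419*31+663)%997=691 h(494,494)=(494*31+494)%997=853 -> [691, 853]
L4: h(691,853)=(691*31+853)%997=340 -> [340]

Answer: 340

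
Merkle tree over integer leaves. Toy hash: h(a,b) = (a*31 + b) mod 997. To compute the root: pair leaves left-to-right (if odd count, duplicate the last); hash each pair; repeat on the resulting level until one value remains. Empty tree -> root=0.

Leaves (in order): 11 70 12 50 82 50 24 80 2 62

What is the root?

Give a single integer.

L0: [11, 70, 12, 50, 82, 50, 24, 80, 2, 62]
L1: h(11,70)=(11*31+70)%997=411 h(12,50)=(12*31+50)%997=422 h(82,50)=(82*31+50)%997=598 h(24,80)=(24*31+80)%997=824 h(2,62)=(2*31+62)%997=124 -> [411, 422, 598, 824, 124]
L2: h(411,422)=(411*31+422)%997=202 h(598,824)=(598*31+824)%997=419 h(124,124)=(124*31+124)%997=977 -> [202, 419, 977]
L3: h(202,419)=(202*31+419)%997=699 h(977,977)=(977*31+977)%997=357 -> [699, 357]
L4: h(699,357)=(699*31+357)%997=92 -> [92]

Answer: 92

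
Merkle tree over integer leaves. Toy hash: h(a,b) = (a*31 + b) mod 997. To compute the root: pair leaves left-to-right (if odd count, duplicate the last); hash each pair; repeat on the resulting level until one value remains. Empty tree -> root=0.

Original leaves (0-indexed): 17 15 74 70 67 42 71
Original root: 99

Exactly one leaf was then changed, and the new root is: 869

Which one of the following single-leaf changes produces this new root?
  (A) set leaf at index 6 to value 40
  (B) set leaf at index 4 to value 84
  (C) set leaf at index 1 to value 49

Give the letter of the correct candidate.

Original leaves: [17, 15, 74, 70, 67, 42, 71]
Target new root: 869
Try each candidate change and compute the resulting root:
Candidate A: set leaf[6] = 40 -> leaves = [17, 15, 74, 70, 67, 42, 40]
  L0: [17, 15, 74, 70, 67, 42, 40]
  L1: h(17,15)=(17*31+15)%997=542 h(74,70)=(74*31+70)%997=370 h(67,42)=(67*31+42)%997=125 h(40,40)=(40*31+40)%997=283 -> [542, 370, 125, 283]
  L2: h(542,370)=(542*31+370)%997=223 h(125,283)=(125*31+283)%997=170 -> [223, 170]
  L3: h(223,170)=(223*31+170)%997=104 -> [104]
  root = 104 != target 869
Candidate B: set leaf[4] = 84 -> leaves = [17, 15, 74, 70, 84, 42, 71]
  L0: [17, 15, 74, 70, 84, 42, 71]
  L1: h(17,15)=(17*31+15)%997=542 h(74,70)=(74*31+70)%997=370 h(84,42)=(84*31+42)%997=652 h(71,71)=(71*31+71)%997=278 -> [542, 370, 652, 278]
  L2: h(542,370)=(542*31+370)%997=223 h(652,278)=(652*31+278)%997=550 -> [223, 550]
  L3: h(223,550)=(223*31+550)%997=484 -> [484]
  root = 484 != target 869
Candidate C: set leaf[1] = 49 -> leaves = [17, 49, 74, 70, 67, 42, 71]
  L0: [17, 49, 74, 70, 67, 42, 71]
  L1: h(17,49)=(17*31+49)%997=576 h(74,70)=(74*31+70)%997=370 h(67,42)=(67*31+42)%997=125 h(71,71)=(71*31+71)%997=278 -> [576, 370, 125, 278]
  L2: h(576,370)=(576*31+370)%997=280 h(125,278)=(125*31+278)%997=165 -> [280, 165]
  L3: h(280,165)=(280*31+165)%997=869 -> [869]
  root = 869 == target 869  ** MATCH **
Candidate C produces the target root.

Answer: C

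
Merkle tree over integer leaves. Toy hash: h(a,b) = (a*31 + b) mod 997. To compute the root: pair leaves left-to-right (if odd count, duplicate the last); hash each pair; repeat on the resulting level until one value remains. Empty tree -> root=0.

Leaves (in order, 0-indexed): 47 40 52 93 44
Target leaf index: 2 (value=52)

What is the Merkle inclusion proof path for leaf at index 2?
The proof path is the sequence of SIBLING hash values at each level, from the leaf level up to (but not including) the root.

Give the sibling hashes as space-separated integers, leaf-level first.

Answer: 93 500 191

Derivation:
L0 (leaves): [47, 40, 52, 93, 44], target index=2
L1: h(47,40)=(47*31+40)%997=500 [pair 0] h(52,93)=(52*31+93)%997=708 [pair 1] h(44,44)=(44*31+44)%997=411 [pair 2] -> [500, 708, 411]
  Sibling for proof at L0: 93
L2: h(500,708)=(500*31+708)%997=256 [pair 0] h(411,411)=(411*31+411)%997=191 [pair 1] -> [256, 191]
  Sibling for proof at L1: 500
L3: h(256,191)=(256*31+191)%997=151 [pair 0] -> [151]
  Sibling for proof at L2: 191
Root: 151
Proof path (sibling hashes from leaf to root): [93, 500, 191]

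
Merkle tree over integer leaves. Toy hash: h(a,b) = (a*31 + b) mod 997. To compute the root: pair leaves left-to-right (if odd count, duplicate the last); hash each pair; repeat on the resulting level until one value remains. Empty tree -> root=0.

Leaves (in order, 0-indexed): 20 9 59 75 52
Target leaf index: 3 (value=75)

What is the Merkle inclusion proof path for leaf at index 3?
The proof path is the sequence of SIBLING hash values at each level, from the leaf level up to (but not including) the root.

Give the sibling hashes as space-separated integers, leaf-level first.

Answer: 59 629 407

Derivation:
L0 (leaves): [20, 9, 59, 75, 52], target index=3
L1: h(20,9)=(20*31+9)%997=629 [pair 0] h(59,75)=(59*31+75)%997=907 [pair 1] h(52,52)=(52*31+52)%997=667 [pair 2] -> [629, 907, 667]
  Sibling for proof at L0: 59
L2: h(629,907)=(629*31+907)%997=466 [pair 0] h(667,667)=(667*31+667)%997=407 [pair 1] -> [466, 407]
  Sibling for proof at L1: 629
L3: h(466,407)=(466*31+407)%997=895 [pair 0] -> [895]
  Sibling for proof at L2: 407
Root: 895
Proof path (sibling hashes from leaf to root): [59, 629, 407]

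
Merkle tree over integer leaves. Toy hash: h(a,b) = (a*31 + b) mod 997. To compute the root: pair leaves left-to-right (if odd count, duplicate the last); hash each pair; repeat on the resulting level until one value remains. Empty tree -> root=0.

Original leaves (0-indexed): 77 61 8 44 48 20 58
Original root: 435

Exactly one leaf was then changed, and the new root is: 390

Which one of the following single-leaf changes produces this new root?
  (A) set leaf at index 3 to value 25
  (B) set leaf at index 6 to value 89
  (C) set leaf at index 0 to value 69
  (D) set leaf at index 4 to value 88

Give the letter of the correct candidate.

Original leaves: [77, 61, 8, 44, 48, 20, 58]
Target new root: 390
Try each candidate change and compute the resulting root:
Candidate A: set leaf[3] = 25 -> leaves = [77, 61, 8, 25, 48, 20, 58]
  L0: [77, 61, 8, 25, 48, 20, 58]
  L1: h(77,61)=(77*31+61)%997=454 h(8,25)=(8*31+25)%997=273 h(48,20)=(48*31+20)%997=511 h(58,58)=(58*31+58)%997=859 -> [454, 273, 511, 859]
  L2: h(454,273)=(454*31+273)%997=389 h(511,859)=(511*31+859)%997=748 -> [389, 748]
  L3: h(389,748)=(389*31+748)%997=843 -> [843]
  root = 843 != target 390
Candidate B: set leaf[6] = 89 -> leaves = [77, 61, 8, 44, 48, 20, 89]
  L0: [77, 61, 8, 44, 48, 20, 89]
  L1: h(77,61)=(77*31+61)%997=454 h(8,44)=(8*31+44)%997=292 h(48,20)=(48*31+20)%997=511 h(89,89)=(89*31+89)%997=854 -> [454, 292, 511, 854]
  L2: h(454,292)=(454*31+292)%997=408 h(511,854)=(511*31+854)%997=743 -> [408, 743]
  L3: h(408,743)=(408*31+743)%997=430 -> [430]
  root = 430 != target 390
Candidate C: set leaf[0] = 69 -> leaves = [69, 61, 8, 44, 48, 20, 58]
  L0: [69, 61, 8, 44, 48, 20, 58]
  L1: h(69,61)=(69*31+61)%997=206 h(8,44)=(8*31+44)%997=292 h(48,20)=(48*31+20)%997=511 h(58,58)=(58*31+58)%997=859 -> [206, 292, 511, 859]
  L2: h(206,292)=(206*31+292)%997=696 h(511,859)=(511*31+859)%997=748 -> [696, 748]
  L3: h(696,748)=(696*31+748)%997=390 -> [390]
  root = 390 == target 390  ** MATCH **
Candidate D: set leaf[4] = 88 -> leaves = [77, 61, 8, 44, 88, 20, 58]
  L0: [77, 61, 8, 44, 88, 20, 58]
  L1: h(77,61)=(77*31+61)%997=454 h(8,44)=(8*31+44)%997=292 h(88,20)=(88*31+20)%997=754 h(58,58)=(58*31+58)%997=859 -> [454, 292, 754, 859]
  L2: h(454,292)=(454*31+292)%997=408 h(754,859)=(754*31+859)%997=305 -> [408, 305]
  L3: h(408,305)=(408*31+305)%997=989 -> [989]
  root = 989 != target 390
Candidate C produces the target root.

Answer: C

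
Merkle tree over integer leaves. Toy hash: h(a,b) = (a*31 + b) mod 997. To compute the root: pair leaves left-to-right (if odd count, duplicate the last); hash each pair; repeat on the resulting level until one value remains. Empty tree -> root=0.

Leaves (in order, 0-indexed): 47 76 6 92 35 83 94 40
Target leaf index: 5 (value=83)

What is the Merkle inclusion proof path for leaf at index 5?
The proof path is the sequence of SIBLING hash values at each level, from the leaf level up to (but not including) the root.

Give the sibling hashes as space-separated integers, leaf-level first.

L0 (leaves): [47, 76, 6, 92, 35, 83, 94, 40], target index=5
L1: h(47,76)=(47*31+76)%997=536 [pair 0] h(6,92)=(6*31+92)%997=278 [pair 1] h(35,83)=(35*31+83)%997=171 [pair 2] h(94,40)=(94*31+40)%997=960 [pair 3] -> [536, 278, 171, 960]
  Sibling for proof at L0: 35
L2: h(536,278)=(536*31+278)%997=942 [pair 0] h(171,960)=(171*31+960)%997=279 [pair 1] -> [942, 279]
  Sibling for proof at L1: 960
L3: h(942,279)=(942*31+279)%997=568 [pair 0] -> [568]
  Sibling for proof at L2: 942
Root: 568
Proof path (sibling hashes from leaf to root): [35, 960, 942]

Answer: 35 960 942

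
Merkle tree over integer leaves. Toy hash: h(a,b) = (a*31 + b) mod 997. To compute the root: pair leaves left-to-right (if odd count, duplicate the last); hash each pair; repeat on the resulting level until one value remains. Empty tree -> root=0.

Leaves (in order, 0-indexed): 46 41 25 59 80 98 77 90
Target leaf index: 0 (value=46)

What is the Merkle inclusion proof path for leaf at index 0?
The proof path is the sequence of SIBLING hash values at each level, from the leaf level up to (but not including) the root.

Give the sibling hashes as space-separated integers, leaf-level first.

Answer: 41 834 641

Derivation:
L0 (leaves): [46, 41, 25, 59, 80, 98, 77, 90], target index=0
L1: h(46,41)=(46*31+41)%997=470 [pair 0] h(25,59)=(25*31+59)%997=834 [pair 1] h(80,98)=(80*31+98)%997=584 [pair 2] h(77,90)=(77*31+90)%997=483 [pair 3] -> [470, 834, 584, 483]
  Sibling for proof at L0: 41
L2: h(470,834)=(470*31+834)%997=449 [pair 0] h(584,483)=(584*31+483)%997=641 [pair 1] -> [449, 641]
  Sibling for proof at L1: 834
L3: h(449,641)=(449*31+641)%997=602 [pair 0] -> [602]
  Sibling for proof at L2: 641
Root: 602
Proof path (sibling hashes from leaf to root): [41, 834, 641]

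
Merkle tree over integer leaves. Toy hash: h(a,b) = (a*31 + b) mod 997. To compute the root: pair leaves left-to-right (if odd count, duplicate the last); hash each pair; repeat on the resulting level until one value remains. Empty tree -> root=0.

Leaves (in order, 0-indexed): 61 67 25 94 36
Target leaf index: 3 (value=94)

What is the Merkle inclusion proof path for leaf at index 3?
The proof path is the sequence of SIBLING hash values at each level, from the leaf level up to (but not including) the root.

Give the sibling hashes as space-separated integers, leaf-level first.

L0 (leaves): [61, 67, 25, 94, 36], target index=3
L1: h(61,67)=(61*31+67)%997=961 [pair 0] h(25,94)=(25*31+94)%997=869 [pair 1] h(36,36)=(36*31+36)%997=155 [pair 2] -> [961, 869, 155]
  Sibling for proof at L0: 25
L2: h(961,869)=(961*31+869)%997=750 [pair 0] h(155,155)=(155*31+155)%997=972 [pair 1] -> [750, 972]
  Sibling for proof at L1: 961
L3: h(750,972)=(750*31+972)%997=294 [pair 0] -> [294]
  Sibling for proof at L2: 972
Root: 294
Proof path (sibling hashes from leaf to root): [25, 961, 972]

Answer: 25 961 972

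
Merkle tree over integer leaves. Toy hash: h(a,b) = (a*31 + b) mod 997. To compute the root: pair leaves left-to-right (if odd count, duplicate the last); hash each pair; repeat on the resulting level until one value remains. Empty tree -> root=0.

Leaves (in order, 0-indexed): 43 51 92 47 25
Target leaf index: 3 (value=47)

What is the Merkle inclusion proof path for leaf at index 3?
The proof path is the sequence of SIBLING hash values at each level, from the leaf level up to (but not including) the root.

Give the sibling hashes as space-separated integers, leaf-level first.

Answer: 92 387 675

Derivation:
L0 (leaves): [43, 51, 92, 47, 25], target index=3
L1: h(43,51)=(43*31+51)%997=387 [pair 0] h(92,47)=(92*31+47)%997=905 [pair 1] h(25,25)=(25*31+25)%997=800 [pair 2] -> [387, 905, 800]
  Sibling for proof at L0: 92
L2: h(387,905)=(387*31+905)%997=938 [pair 0] h(800,800)=(800*31+800)%997=675 [pair 1] -> [938, 675]
  Sibling for proof at L1: 387
L3: h(938,675)=(938*31+675)%997=840 [pair 0] -> [840]
  Sibling for proof at L2: 675
Root: 840
Proof path (sibling hashes from leaf to root): [92, 387, 675]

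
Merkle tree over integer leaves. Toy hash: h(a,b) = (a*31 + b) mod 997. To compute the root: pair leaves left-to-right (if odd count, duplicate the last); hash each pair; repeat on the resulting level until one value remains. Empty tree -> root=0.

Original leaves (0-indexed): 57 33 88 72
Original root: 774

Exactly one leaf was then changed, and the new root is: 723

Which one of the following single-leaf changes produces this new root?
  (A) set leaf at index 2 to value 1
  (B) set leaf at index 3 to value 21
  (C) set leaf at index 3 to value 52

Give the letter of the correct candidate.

Answer: B

Derivation:
Original leaves: [57, 33, 88, 72]
Target new root: 723
Try each candidate change and compute the resulting root:
Candidate A: set leaf[2] = 1 -> leaves = [57, 33, 1, 72]
  L0: [57, 33, 1, 72]
  L1: h(57,33)=(57*31+33)%997=803 h(1,72)=(1*31+72)%997=103 -> [803, 103]
  L2: h(803,103)=(803*31+103)%997=71 -> [71]
  root = 71 != target 723
Candidate B: set leaf[3] = 21 -> leaves = [57, 33, 88, 21]
  L0: [57, 33, 88, 21]
  L1: h(57,33)=(57*31+33)%997=803 h(88,21)=(88*31+21)%997=755 -> [803, 755]
  L2: h(803,755)=(803*31+755)%997=723 -> [723]
  root = 723 == target 723  ** MATCH **
Candidate C: set leaf[3] = 52 -> leaves = [57, 33, 88, 52]
  L0: [57, 33, 88, 52]
  L1: h(57,33)=(57*31+33)%997=803 h(88,52)=(88*31+52)%997=786 -> [803, 786]
  L2: h(803,786)=(803*31+786)%997=754 -> [754]
  root = 754 != target 723
Candidate B produces the target root.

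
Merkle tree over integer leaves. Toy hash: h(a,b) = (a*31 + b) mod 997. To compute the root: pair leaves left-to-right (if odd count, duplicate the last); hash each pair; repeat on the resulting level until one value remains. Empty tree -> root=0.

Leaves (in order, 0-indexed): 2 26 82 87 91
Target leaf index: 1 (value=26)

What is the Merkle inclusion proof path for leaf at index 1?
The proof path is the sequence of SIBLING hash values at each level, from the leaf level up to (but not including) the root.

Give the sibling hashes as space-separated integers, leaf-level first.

L0 (leaves): [2, 26, 82, 87, 91], target index=1
L1: h(2,26)=(2*31+26)%997=88 [pair 0] h(82,87)=(82*31+87)%997=635 [pair 1] h(91,91)=(91*31+91)%997=918 [pair 2] -> [88, 635, 918]
  Sibling for proof at L0: 2
L2: h(88,635)=(88*31+635)%997=372 [pair 0] h(918,918)=(918*31+918)%997=463 [pair 1] -> [372, 463]
  Sibling for proof at L1: 635
L3: h(372,463)=(372*31+463)%997=31 [pair 0] -> [31]
  Sibling for proof at L2: 463
Root: 31
Proof path (sibling hashes from leaf to root): [2, 635, 463]

Answer: 2 635 463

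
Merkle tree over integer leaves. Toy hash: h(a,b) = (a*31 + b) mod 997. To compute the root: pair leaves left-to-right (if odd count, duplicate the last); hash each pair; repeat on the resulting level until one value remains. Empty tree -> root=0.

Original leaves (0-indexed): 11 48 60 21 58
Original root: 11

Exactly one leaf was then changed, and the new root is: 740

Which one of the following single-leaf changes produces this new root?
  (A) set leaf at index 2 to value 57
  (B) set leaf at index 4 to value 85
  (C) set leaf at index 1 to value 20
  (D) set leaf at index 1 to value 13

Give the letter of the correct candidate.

Answer: B

Derivation:
Original leaves: [11, 48, 60, 21, 58]
Target new root: 740
Try each candidate change and compute the resulting root:
Candidate A: set leaf[2] = 57 -> leaves = [11, 48, 57, 21, 58]
  L0: [11, 48, 57, 21, 58]
  L1: h(11,48)=(11*31+48)%997=389 h(57,21)=(57*31+21)%997=791 h(58,58)=(58*31+58)%997=859 -> [389, 791, 859]
  L2: h(389,791)=(389*31+791)%997=886 h(859,859)=(859*31+859)%997=569 -> [886, 569]
  L3: h(886,569)=(886*31+569)%997=119 -> [119]
  root = 119 != target 740
Candidate B: set leaf[4] = 85 -> leaves = [11, 48, 60, 21, 85]
  L0: [11, 48, 60, 21, 85]
  L1: h(11,48)=(11*31+48)%997=389 h(60,21)=(60*31+21)%997=884 h(85,85)=(85*31+85)%997=726 -> [389, 884, 726]
  L2: h(389,884)=(389*31+884)%997=979 h(726,726)=(726*31+726)%997=301 -> [979, 301]
  L3: h(979,301)=(979*31+301)%997=740 -> [740]
  root = 740 == target 740  ** MATCH **
Candidate C: set leaf[1] = 20 -> leaves = [11, 20, 60, 21, 58]
  L0: [11, 20, 60, 21, 58]
  L1: h(11,20)=(11*31+20)%997=361 h(60,21)=(60*31+21)%997=884 h(58,58)=(58*31+58)%997=859 -> [361, 884, 859]
  L2: h(361,884)=(361*31+884)%997=111 h(859,859)=(859*31+859)%997=569 -> [111, 569]
  L3: h(111,569)=(111*31+569)%997=22 -> [22]
  root = 22 != target 740
Candidate D: set leaf[1] = 13 -> leaves = [11, 13, 60, 21, 58]
  L0: [11, 13, 60, 21, 58]
  L1: h(11,13)=(11*31+13)%997=354 h(60,21)=(60*31+21)%997=884 h(58,58)=(58*31+58)%997=859 -> [354, 884, 859]
  L2: h(354,884)=(354*31+884)%997=891 h(859,859)=(859*31+859)%997=569 -> [891, 569]
  L3: h(891,569)=(891*31+569)%997=274 -> [274]
  root = 274 != target 740
Candidate B produces the target root.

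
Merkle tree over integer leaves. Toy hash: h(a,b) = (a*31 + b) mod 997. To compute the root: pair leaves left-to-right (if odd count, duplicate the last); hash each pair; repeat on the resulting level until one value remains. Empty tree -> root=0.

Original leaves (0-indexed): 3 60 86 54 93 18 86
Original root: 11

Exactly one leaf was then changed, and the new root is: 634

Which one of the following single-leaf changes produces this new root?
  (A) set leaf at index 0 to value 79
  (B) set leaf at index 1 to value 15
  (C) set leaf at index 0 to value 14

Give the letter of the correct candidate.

Original leaves: [3, 60, 86, 54, 93, 18, 86]
Target new root: 634
Try each candidate change and compute the resulting root:
Candidate A: set leaf[0] = 79 -> leaves = [79, 60, 86, 54, 93, 18, 86]
  L0: [79, 60, 86, 54, 93, 18, 86]
  L1: h(79,60)=(79*31+60)%997=515 h(86,54)=(86*31+54)%997=726 h(93,18)=(93*31+18)%997=907 h(86,86)=(86*31+86)%997=758 -> [515, 726, 907, 758]
  L2: h(515,726)=(515*31+726)%997=739 h(907,758)=(907*31+758)%997=959 -> [739, 959]
  L3: h(739,959)=(739*31+959)%997=937 -> [937]
  root = 937 != target 634
Candidate B: set leaf[1] = 15 -> leaves = [3, 15, 86, 54, 93, 18, 86]
  L0: [3, 15, 86, 54, 93, 18, 86]
  L1: h(3,15)=(3*31+15)%997=108 h(86,54)=(86*31+54)%997=726 h(93,18)=(93*31+18)%997=907 h(86,86)=(86*31+86)%997=758 -> [108, 726, 907, 758]
  L2: h(108,726)=(108*31+726)%997=86 h(907,758)=(907*31+758)%997=959 -> [86, 959]
  L3: h(86,959)=(86*31+959)%997=634 -> [634]
  root = 634 == target 634  ** MATCH **
Candidate C: set leaf[0] = 14 -> leaves = [14, 60, 86, 54, 93, 18, 86]
  L0: [14, 60, 86, 54, 93, 18, 86]
  L1: h(14,60)=(14*31+60)%997=494 h(86,54)=(86*31+54)%997=726 h(93,18)=(93*31+18)%997=907 h(86,86)=(86*31+86)%997=758 -> [494, 726, 907, 758]
  L2: h(494,726)=(494*31+726)%997=88 h(907,758)=(907*31+758)%997=959 -> [88, 959]
  L3: h(88,959)=(88*31+959)%997=696 -> [696]
  root = 696 != target 634
Candidate B produces the target root.

Answer: B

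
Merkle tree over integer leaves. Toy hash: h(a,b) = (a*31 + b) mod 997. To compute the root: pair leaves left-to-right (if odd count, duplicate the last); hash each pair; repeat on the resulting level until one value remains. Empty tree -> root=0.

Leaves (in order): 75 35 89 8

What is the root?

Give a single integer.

Answer: 155

Derivation:
L0: [75, 35, 89, 8]
L1: h(75,35)=(75*31+35)%997=366 h(89,8)=(89*31+8)%997=773 -> [366, 773]
L2: h(366,773)=(366*31+773)%997=155 -> [155]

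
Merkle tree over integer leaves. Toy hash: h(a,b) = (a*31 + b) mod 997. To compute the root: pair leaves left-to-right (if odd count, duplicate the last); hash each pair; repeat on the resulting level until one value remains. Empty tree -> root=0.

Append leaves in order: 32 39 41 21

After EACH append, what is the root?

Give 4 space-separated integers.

Answer: 32 34 372 352

Derivation:
After append 32 (leaves=[32]):
  L0: [32]
  root=32
After append 39 (leaves=[32, 39]):
  L0: [32, 39]
  L1: h(32,39)=(32*31+39)%997=34 -> [34]
  root=34
After append 41 (leaves=[32, 39, 41]):
  L0: [32, 39, 41]
  L1: h(32,39)=(32*31+39)%997=34 h(41,41)=(41*31+41)%997=315 -> [34, 315]
  L2: h(34,315)=(34*31+315)%997=372 -> [372]
  root=372
After append 21 (leaves=[32, 39, 41, 21]):
  L0: [32, 39, 41, 21]
  L1: h(32,39)=(32*31+39)%997=34 h(41,21)=(41*31+21)%997=295 -> [34, 295]
  L2: h(34,295)=(34*31+295)%997=352 -> [352]
  root=352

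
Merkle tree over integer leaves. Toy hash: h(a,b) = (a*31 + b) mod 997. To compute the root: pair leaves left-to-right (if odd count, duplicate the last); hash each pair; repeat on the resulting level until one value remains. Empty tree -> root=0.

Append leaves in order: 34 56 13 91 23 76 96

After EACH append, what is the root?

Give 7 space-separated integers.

Answer: 34 113 928 9 900 602 891

Derivation:
After append 34 (leaves=[34]):
  L0: [34]
  root=34
After append 56 (leaves=[34, 56]):
  L0: [34, 56]
  L1: h(34,56)=(34*31+56)%997=113 -> [113]
  root=113
After append 13 (leaves=[34, 56, 13]):
  L0: [34, 56, 13]
  L1: h(34,56)=(34*31+56)%997=113 h(13,13)=(13*31+13)%997=416 -> [113, 416]
  L2: h(113,416)=(113*31+416)%997=928 -> [928]
  root=928
After append 91 (leaves=[34, 56, 13, 91]):
  L0: [34, 56, 13, 91]
  L1: h(34,56)=(34*31+56)%997=113 h(13,91)=(13*31+91)%997=494 -> [113, 494]
  L2: h(113,494)=(113*31+494)%997=9 -> [9]
  root=9
After append 23 (leaves=[34, 56, 13, 91, 23]):
  L0: [34, 56, 13, 91, 23]
  L1: h(34,56)=(34*31+56)%997=113 h(13,91)=(13*31+91)%997=494 h(23,23)=(23*31+23)%997=736 -> [113, 494, 736]
  L2: h(113,494)=(113*31+494)%997=9 h(736,736)=(736*31+736)%997=621 -> [9, 621]
  L3: h(9,621)=(9*31+621)%997=900 -> [900]
  root=900
After append 76 (leaves=[34, 56, 13, 91, 23, 76]):
  L0: [34, 56, 13, 91, 23, 76]
  L1: h(34,56)=(34*31+56)%997=113 h(13,91)=(13*31+91)%997=494 h(23,76)=(23*31+76)%997=789 -> [113, 494, 789]
  L2: h(113,494)=(113*31+494)%997=9 h(789,789)=(789*31+789)%997=323 -> [9, 323]
  L3: h(9,323)=(9*31+323)%997=602 -> [602]
  root=602
After append 96 (leaves=[34, 56, 13, 91, 23, 76, 96]):
  L0: [34, 56, 13, 91, 23, 76, 96]
  L1: h(34,56)=(34*31+56)%997=113 h(13,91)=(13*31+91)%997=494 h(23,76)=(23*31+76)%997=789 h(96,96)=(96*31+96)%997=81 -> [113, 494, 789, 81]
  L2: h(113,494)=(113*31+494)%997=9 h(789,81)=(789*31+81)%997=612 -> [9, 612]
  L3: h(9,612)=(9*31+612)%997=891 -> [891]
  root=891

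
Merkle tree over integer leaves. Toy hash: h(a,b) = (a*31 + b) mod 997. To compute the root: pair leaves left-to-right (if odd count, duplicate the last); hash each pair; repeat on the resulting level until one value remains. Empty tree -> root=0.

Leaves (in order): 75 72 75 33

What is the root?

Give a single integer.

L0: [75, 72, 75, 33]
L1: h(75,72)=(75*31+72)%997=403 h(75,33)=(75*31+33)%997=364 -> [403, 364]
L2: h(403,364)=(403*31+364)%997=893 -> [893]

Answer: 893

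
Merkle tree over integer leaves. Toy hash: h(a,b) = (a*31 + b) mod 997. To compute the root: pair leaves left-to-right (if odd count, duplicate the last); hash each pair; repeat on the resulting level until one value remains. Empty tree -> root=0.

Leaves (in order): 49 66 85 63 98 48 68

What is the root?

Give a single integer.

Answer: 792

Derivation:
L0: [49, 66, 85, 63, 98, 48, 68]
L1: h(49,66)=(49*31+66)%997=588 h(85,63)=(85*31+63)%997=704 h(98,48)=(98*31+48)%997=95 h(68,68)=(68*31+68)%997=182 -> [588, 704, 95, 182]
L2: h(588,704)=(588*31+704)%997=986 h(95,182)=(95*31+182)%997=136 -> [986, 136]
L3: h(986,136)=(986*31+136)%997=792 -> [792]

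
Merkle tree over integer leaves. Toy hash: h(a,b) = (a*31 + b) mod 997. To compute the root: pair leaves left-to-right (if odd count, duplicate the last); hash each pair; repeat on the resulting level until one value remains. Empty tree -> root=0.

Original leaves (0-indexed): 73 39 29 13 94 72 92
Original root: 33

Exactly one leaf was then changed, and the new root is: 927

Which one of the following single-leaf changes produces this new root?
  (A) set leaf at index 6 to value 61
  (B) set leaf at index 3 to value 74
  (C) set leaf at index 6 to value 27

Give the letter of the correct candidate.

Answer: B

Derivation:
Original leaves: [73, 39, 29, 13, 94, 72, 92]
Target new root: 927
Try each candidate change and compute the resulting root:
Candidate A: set leaf[6] = 61 -> leaves = [73, 39, 29, 13, 94, 72, 61]
  L0: [73, 39, 29, 13, 94, 72, 61]
  L1: h(73,39)=(73*31+39)%997=308 h(29,13)=(29*31+13)%997=912 h(94,72)=(94*31+72)%997=992 h(61,61)=(61*31+61)%997=955 -> [308, 912, 992, 955]
  L2: h(308,912)=(308*31+912)%997=490 h(992,955)=(992*31+955)%997=800 -> [490, 800]
  L3: h(490,800)=(490*31+800)%997=38 -> [38]
  root = 38 != target 927
Candidate B: set leaf[3] = 74 -> leaves = [73, 39, 29, 74, 94, 72, 92]
  L0: [73, 39, 29, 74, 94, 72, 92]
  L1: h(73,39)=(73*31+39)%997=308 h(29,74)=(29*31+74)%997=973 h(94,72)=(94*31+72)%997=992 h(92,92)=(92*31+92)%997=950 -> [308, 973, 992, 950]
  L2: h(308,973)=(308*31+973)%997=551 h(992,950)=(992*31+950)%997=795 -> [551, 795]
  L3: h(551,795)=(551*31+795)%997=927 -> [927]
  root = 927 == target 927  ** MATCH **
Candidate C: set leaf[6] = 27 -> leaves = [73, 39, 29, 13, 94, 72, 27]
  L0: [73, 39, 29, 13, 94, 72, 27]
  L1: h(73,39)=(73*31+39)%997=308 h(29,13)=(29*31+13)%997=912 h(94,72)=(94*31+72)%997=992 h(27,27)=(27*31+27)%997=864 -> [308, 912, 992, 864]
  L2: h(308,912)=(308*31+912)%997=490 h(992,864)=(992*31+864)%997=709 -> [490, 709]
  L3: h(490,709)=(490*31+709)%997=944 -> [944]
  root = 944 != target 927
Candidate B produces the target root.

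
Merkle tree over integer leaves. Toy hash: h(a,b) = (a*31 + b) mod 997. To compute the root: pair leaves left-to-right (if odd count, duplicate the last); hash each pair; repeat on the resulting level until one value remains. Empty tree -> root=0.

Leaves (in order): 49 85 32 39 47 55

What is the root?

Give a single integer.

L0: [49, 85, 32, 39, 47, 55]
L1: h(49,85)=(49*31+85)%997=607 h(32,39)=(32*31+39)%997=34 h(47,55)=(47*31+55)%997=515 -> [607, 34, 515]
L2: h(607,34)=(607*31+34)%997=905 h(515,515)=(515*31+515)%997=528 -> [905, 528]
L3: h(905,528)=(905*31+528)%997=667 -> [667]

Answer: 667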